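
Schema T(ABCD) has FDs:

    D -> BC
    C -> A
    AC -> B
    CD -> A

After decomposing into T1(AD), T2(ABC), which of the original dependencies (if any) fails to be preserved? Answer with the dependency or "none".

D -> BC

Check D → BC: no single fragment contains all of {BCD}, and the restricted closure of {D} across the fragments never reaches {BC}.
C → A is preserved.
AC → B is preserved.
CD → A is preserved.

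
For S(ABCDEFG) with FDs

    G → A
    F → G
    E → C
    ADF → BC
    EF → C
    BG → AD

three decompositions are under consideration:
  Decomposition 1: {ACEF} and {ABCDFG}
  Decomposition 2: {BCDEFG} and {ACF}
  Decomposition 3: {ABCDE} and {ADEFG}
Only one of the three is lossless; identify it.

Decomposition 2

Decomposition 1: common = {ACF}, closure = {ACFG} → lossy.
Decomposition 2: common = {CF}, closure = {ACFG} → lossless.
Decomposition 3: common = {ADE}, closure = {ACDE} → lossy.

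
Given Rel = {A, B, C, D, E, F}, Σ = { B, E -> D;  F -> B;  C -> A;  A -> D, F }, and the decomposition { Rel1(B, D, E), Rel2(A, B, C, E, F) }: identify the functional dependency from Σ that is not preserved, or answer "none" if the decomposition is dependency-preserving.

Check A → D, F: no single fragment contains all of {A, D, F}, and the restricted closure of {A} across the fragments never reaches {D, F}.
B, E → D is preserved.
F → B is preserved.
C → A is preserved.

A -> D, F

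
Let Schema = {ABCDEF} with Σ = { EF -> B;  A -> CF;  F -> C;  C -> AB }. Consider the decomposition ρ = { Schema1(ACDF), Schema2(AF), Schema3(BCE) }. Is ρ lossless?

No

Chase test. Columns are ABCDEF; row i has aⱼ where attribute j ∈ Schemai, else bᵢⱼ.
Initial tableau (one row per fragment):
  row 1: a1 b12 a3 a4 b15 a6
  row 2: a1 b22 b23 b24 b25 a6
  row 3: b31 a2 a3 b34 a5 b36
Rows 1 and 2 agree on A; apply A→CF and equate their CF entries.
Rows 1 and 2 agree on C; apply C→AB and equate their AB entries.
Rows 1 and 3 agree on C; apply C→AB and equate their AB entries.
Rows 1 and 3 agree on A; apply A→CF and equate their CF entries.
No row becomes fully distinguished — the join is lossy.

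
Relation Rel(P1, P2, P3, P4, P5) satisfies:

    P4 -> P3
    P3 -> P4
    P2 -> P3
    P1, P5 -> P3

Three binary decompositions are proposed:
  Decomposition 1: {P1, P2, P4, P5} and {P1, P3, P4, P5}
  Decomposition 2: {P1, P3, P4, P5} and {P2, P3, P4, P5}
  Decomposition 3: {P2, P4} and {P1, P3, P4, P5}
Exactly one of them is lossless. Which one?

Decomposition 1

Decomposition 1: common = {P1, P4, P5}, closure = {P1, P3, P4, P5} → lossless.
Decomposition 2: common = {P3, P4, P5}, closure = {P3, P4, P5} → lossy.
Decomposition 3: common = {P4}, closure = {P3, P4} → lossy.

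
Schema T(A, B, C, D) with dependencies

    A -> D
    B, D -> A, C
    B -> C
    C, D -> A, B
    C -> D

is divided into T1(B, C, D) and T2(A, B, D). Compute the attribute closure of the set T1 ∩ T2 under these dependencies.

T1 ∩ T2 = {B, D}.
B, D → A, C applies, adding A, C
Closure: {A, B, C, D}.

A, B, C, D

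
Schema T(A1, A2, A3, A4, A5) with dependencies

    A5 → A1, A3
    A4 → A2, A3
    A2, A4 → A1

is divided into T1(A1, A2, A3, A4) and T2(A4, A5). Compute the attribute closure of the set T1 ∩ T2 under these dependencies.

A1, A2, A3, A4

T1 ∩ T2 = {A4}.
A4 → A2, A3 applies, adding A2, A3
A2, A4 → A1 applies, adding A1
Closure: {A1, A2, A3, A4}.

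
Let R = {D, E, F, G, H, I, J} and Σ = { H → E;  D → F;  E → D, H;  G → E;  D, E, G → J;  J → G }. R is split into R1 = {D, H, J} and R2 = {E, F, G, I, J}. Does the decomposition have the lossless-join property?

Yes

Common attributes: R1 ∩ R2 = {J}.
Closure of {J}: J → G applies, adding G; G → E applies, adding E; E → D, H applies, adding D, H; D → F applies, adding F. So (J)⁺ = {D, E, F, G, H, J}.
This closure contains every attribute of R1, so R1 ∩ R2 → R1. The join is lossless.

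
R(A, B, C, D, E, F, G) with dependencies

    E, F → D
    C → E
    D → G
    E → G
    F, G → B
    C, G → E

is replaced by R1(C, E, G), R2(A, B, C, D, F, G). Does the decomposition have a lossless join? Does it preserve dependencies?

lossless but not dependency-preserving

Lossless test: (C, G)⁺ = {C, E, G}, which contains all of one fragment — lossless.
Dependency preservation: the restricted closure of {E, F} across the fragments never reaches {D}, so E, F → D cannot be enforced without a join — not preserved.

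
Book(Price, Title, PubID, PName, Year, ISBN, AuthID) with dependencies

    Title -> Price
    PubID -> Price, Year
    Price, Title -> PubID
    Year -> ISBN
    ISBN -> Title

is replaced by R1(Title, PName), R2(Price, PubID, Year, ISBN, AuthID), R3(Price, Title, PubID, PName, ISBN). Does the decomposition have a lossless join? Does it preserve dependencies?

lossy but dependency-preserving

Lossless test (chase): Rows 1 and 3 agree on Title; apply Title→Price and equate their Price entries. Rows 2 and 3 agree on PubID; apply PubID→Price, Year and equate their Price, Year entries. Rows 1 and 3 agree on Price, Title; apply Price, Title→PubID and equate their PubID entries. Rows 2 and 3 agree on ISBN; apply ISBN→Title and equate their Title entries. Rows 1 and 2 agree on PubID; apply PubID→Price, Year and equate their Price, Year entries. Rows 1 and 2 agree on Year; apply Year→ISBN and equate their ISBN entries. No row becomes fully distinguished — the join is lossy.
Dependency preservation: every FD's attributes lie within a single fragment, so each can be enforced locally — preserved.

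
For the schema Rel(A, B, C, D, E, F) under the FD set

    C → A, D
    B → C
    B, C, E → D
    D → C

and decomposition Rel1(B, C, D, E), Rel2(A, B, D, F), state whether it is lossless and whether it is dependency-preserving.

Lossless test: (B, D)⁺ = {A, B, C, D}, which is a superkey of neither fragment — lossy.
Dependency preservation: C → A, D is not contained in any single fragment, but the restricted closure of its left-hand side across the fragments still reaches the right-hand side; the remaining FDs each lie inside some fragment. All dependencies are preserved.

lossy but dependency-preserving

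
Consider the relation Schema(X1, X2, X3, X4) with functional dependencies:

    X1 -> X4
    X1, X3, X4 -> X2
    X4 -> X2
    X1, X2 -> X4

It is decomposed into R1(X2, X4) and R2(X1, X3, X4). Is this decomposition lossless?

Common attributes: R1 ∩ R2 = {X4}.
Closure of {X4}: X4 → X2 applies, adding X2. So (X4)⁺ = {X2, X4}.
This closure contains every attribute of R1, so R1 ∩ R2 → R1. The join is lossless.

Yes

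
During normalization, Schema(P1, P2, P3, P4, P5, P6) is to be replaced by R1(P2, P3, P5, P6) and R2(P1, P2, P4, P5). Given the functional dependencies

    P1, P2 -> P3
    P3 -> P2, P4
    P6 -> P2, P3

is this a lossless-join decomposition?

Common attributes: R1 ∩ R2 = {P2, P5}.
No dependency enlarges {P2, P5}, so (P2, P5)⁺ = {P2, P5}.
The closure contains neither all of R1 = {P2, P3, P5, P6} nor all of R2 = {P1, P2, P4, P5}, so the common attributes are not a superkey of either fragment. The join is lossy.

No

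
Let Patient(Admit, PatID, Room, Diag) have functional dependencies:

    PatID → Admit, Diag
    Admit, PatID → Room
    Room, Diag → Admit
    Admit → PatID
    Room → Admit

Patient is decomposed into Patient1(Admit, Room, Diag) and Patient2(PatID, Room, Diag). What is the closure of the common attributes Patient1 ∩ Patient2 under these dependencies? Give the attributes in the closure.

Patient1 ∩ Patient2 = {Room, Diag}.
Room, Diag → Admit applies, adding Admit
Admit → PatID applies, adding PatID
Closure: {Admit, PatID, Room, Diag}.

Admit, PatID, Room, Diag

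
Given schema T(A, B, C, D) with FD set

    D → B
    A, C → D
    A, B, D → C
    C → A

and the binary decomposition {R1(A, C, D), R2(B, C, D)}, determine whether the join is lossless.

Yes

Common attributes: R1 ∩ R2 = {C, D}.
Closure of {C, D}: D → B applies, adding B; C → A applies, adding A. So (C, D)⁺ = {A, B, C, D}.
This closure contains every attribute of R1, so R1 ∩ R2 → R1. The join is lossless.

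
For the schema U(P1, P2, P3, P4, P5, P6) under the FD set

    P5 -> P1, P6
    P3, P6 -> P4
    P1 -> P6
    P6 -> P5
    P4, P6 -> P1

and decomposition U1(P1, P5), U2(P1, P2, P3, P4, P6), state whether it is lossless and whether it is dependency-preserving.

Lossless test: (P1)⁺ = {P1, P5, P6}, which contains all of one fragment — lossless.
Dependency preservation: P5 → P1, P6; P6 → P5 are not contained in any single fragment, but the restricted closure of each left-hand side across the fragments still reaches the right-hand side; the remaining FDs each lie inside some fragment. All dependencies are preserved.

lossless and dependency-preserving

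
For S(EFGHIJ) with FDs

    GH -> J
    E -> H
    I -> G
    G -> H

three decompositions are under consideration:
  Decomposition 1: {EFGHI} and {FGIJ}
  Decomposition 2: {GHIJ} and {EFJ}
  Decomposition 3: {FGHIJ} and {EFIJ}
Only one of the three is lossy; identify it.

Decomposition 2

Decomposition 1: common = {FGI}, closure = {FGHIJ} → lossless.
Decomposition 2: common = {J}, closure = {J} → lossy.
Decomposition 3: common = {FIJ}, closure = {FGHIJ} → lossless.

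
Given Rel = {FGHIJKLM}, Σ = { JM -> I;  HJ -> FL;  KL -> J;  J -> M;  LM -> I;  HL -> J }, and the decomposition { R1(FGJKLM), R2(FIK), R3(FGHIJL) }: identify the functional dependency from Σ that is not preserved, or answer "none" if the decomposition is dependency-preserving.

LM -> I

Check LM → I: no single fragment contains all of {ILM}, and the restricted closure of {LM} across the fragments never reaches {I}.
JM → I is preserved.
HJ → FL is preserved.
KL → J is preserved.
J → M is preserved.
HL → J is preserved.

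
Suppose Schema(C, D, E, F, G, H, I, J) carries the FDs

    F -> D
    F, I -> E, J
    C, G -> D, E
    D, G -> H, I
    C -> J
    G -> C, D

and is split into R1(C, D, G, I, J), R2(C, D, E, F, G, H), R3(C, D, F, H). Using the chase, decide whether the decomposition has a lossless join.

Chase test. Columns are C, D, E, F, G, H, I, J; row i has aⱼ where attribute j ∈ Ri, else bᵢⱼ.
Initial tableau (one row per fragment):
  row 1: a1 a2 b13 b14 a5 b16 a7 a8
  row 2: a1 a2 a3 a4 a5 a6 b27 b28
  row 3: a1 a2 b33 a4 b35 a6 b37 b38
Rows 1 and 2 agree on C, G; apply C, G→D, E and equate their D, E entries.
Rows 1 and 2 agree on D, G; apply D, G→H, I and equate their H, I entries.
Rows 1 and 2 agree on C; apply C→J and equate their J entries.
Rows 1 and 3 agree on C; apply C→J and equate their J entries.
Row 2 is now all distinguished symbols — the join is lossless.

Yes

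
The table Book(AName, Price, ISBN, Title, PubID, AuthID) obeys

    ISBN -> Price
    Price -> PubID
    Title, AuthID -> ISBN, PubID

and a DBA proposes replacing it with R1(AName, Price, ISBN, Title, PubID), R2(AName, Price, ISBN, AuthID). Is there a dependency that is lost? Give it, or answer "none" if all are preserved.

Check Title, AuthID → ISBN, PubID: no single fragment contains all of {ISBN, Title, PubID, AuthID}, and the restricted closure of {Title, AuthID} across the fragments never reaches {ISBN, PubID}.
ISBN → Price is preserved.
Price → PubID is preserved.

Title, AuthID -> ISBN, PubID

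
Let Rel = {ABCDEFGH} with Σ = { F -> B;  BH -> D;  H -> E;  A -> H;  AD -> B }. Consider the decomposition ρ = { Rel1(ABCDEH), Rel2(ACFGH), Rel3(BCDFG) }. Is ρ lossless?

Yes

Chase test. Columns are ABCDEFGH; row i has aⱼ where attribute j ∈ Reli, else bᵢⱼ.
Initial tableau (one row per fragment):
  row 1: a1 a2 a3 a4 a5 b16 b17 a8
  row 2: a1 b22 a3 b24 b25 a6 a7 a8
  row 3: b31 a2 a3 a4 b35 a6 a7 b38
Rows 2 and 3 agree on F; apply F→B and equate their B entries.
Rows 1 and 2 agree on BH; apply BH→D and equate their D entries.
Rows 1 and 2 agree on H; apply H→E and equate their E entries.
Row 2 is now all distinguished symbols — the join is lossless.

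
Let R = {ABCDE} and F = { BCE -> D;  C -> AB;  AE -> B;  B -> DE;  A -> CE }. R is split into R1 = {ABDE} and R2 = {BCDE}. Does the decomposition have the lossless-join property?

No

Common attributes: R1 ∩ R2 = {BDE}.
No dependency enlarges {BDE}, so (BDE)⁺ = {BDE}.
The closure contains neither all of R1 = {ABDE} nor all of R2 = {BCDE}, so the common attributes are not a superkey of either fragment. The join is lossy.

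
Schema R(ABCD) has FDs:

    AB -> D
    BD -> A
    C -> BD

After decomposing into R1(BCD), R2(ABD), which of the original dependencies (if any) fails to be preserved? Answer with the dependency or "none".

none

AB → D lies within R2.
BD → A lies within R2.
C → BD lies within R1.
Every dependency is enforceable on the fragments, so the decomposition is dependency-preserving.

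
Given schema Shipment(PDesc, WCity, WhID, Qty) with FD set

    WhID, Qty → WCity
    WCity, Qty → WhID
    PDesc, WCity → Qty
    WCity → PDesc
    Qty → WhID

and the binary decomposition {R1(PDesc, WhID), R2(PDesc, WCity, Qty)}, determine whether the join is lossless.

No

Common attributes: R1 ∩ R2 = {PDesc}.
No dependency enlarges {PDesc}, so (PDesc)⁺ = {PDesc}.
The closure contains neither all of R1 = {PDesc, WhID} nor all of R2 = {PDesc, WCity, Qty}, so the common attributes are not a superkey of either fragment. The join is lossy.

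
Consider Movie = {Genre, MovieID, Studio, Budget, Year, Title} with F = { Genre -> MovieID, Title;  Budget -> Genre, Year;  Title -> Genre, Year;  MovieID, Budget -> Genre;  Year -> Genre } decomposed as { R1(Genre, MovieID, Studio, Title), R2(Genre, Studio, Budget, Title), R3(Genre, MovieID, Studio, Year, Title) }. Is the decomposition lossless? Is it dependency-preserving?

lossless and dependency-preserving

Lossless test (chase): Rows 1 and 2 agree on Genre; apply Genre→MovieID, Title and equate their MovieID, Title entries. Rows 1 and 2 agree on Title; apply Title→Genre, Year and equate their Genre, Year entries. Rows 1 and 3 agree on Title; apply Title→Genre, Year and equate their Genre, Year entries. Row 2 is now all distinguished symbols — the join is lossless.
Dependency preservation: Budget → Genre, Year; MovieID, Budget → Genre are not contained in any single fragment, but the restricted closure of each left-hand side across the fragments still reaches the right-hand side; the remaining FDs each lie inside some fragment. All dependencies are preserved.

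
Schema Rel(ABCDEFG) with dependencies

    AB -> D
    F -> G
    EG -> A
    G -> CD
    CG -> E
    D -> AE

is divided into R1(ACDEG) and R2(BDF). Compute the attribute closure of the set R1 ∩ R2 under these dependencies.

ADE

R1 ∩ R2 = {D}.
D → AE applies, adding AE
Closure: {ADE}.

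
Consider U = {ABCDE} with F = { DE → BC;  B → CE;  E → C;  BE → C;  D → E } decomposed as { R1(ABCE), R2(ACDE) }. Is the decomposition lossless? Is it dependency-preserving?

Lossless test: (ACE)⁺ = {ACE}, which is a superkey of neither fragment — lossy.
Dependency preservation: the restricted closure of {DE} across the fragments never reaches {BC}, so DE → BC cannot be enforced without a join — not preserved.

lossy and not dependency-preserving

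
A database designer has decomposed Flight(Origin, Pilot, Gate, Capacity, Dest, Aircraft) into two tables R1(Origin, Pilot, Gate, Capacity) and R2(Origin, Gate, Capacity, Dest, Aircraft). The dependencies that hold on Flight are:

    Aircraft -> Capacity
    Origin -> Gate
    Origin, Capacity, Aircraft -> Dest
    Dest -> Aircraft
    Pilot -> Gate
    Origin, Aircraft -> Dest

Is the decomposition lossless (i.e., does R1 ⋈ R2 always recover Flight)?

Common attributes: R1 ∩ R2 = {Origin, Gate, Capacity}.
No dependency enlarges {Origin, Gate, Capacity}, so (Origin, Gate, Capacity)⁺ = {Origin, Gate, Capacity}.
The closure contains neither all of R1 = {Origin, Pilot, Gate, Capacity} nor all of R2 = {Origin, Gate, Capacity, Dest, Aircraft}, so the common attributes are not a superkey of either fragment. The join is lossy.

No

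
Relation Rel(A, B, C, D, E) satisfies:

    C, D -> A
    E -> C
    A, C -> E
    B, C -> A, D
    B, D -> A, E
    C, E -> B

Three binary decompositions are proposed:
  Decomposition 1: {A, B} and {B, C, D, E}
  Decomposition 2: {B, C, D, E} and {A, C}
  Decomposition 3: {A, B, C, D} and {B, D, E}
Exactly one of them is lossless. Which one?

Decomposition 1: common = {B}, closure = {B} → lossy.
Decomposition 2: common = {C}, closure = {C} → lossy.
Decomposition 3: common = {B, D}, closure = {A, B, C, D, E} → lossless.

Decomposition 3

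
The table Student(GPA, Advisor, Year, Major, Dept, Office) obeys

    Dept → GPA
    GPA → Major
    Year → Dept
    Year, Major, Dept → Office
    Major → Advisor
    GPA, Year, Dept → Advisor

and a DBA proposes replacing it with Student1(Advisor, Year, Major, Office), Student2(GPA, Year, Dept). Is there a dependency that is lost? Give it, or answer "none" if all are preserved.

GPA → Major

Check GPA → Major: no single fragment contains all of {GPA, Major}, and the restricted closure of {GPA} across the fragments never reaches {Major}.
Dept → GPA is preserved.
Year → Dept is preserved.
Year, Major, Dept → Office is preserved.
Major → Advisor is preserved.
GPA, Year, Dept → Advisor is preserved.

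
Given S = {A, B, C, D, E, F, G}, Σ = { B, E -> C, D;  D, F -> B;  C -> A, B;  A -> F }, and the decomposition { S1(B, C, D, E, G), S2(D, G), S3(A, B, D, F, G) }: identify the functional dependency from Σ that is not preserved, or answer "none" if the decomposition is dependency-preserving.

Check C → A, B: no single fragment contains all of {A, B, C}, and the restricted closure of {C} across the fragments never reaches {A, B}.
B, E → C, D is preserved.
D, F → B is preserved.
A → F is preserved.

C -> A, B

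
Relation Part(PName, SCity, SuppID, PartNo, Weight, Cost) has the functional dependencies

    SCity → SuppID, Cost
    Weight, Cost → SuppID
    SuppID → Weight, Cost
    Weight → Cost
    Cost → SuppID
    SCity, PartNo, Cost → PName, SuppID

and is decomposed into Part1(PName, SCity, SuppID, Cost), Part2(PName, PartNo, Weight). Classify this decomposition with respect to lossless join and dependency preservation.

Lossless test: (PName)⁺ = {PName}, which is a superkey of neither fragment — lossy.
Dependency preservation: the restricted closure of {SuppID} across the fragments never reaches {Weight, Cost}, so SuppID → Weight, Cost cannot be enforced without a join — not preserved.

lossy and not dependency-preserving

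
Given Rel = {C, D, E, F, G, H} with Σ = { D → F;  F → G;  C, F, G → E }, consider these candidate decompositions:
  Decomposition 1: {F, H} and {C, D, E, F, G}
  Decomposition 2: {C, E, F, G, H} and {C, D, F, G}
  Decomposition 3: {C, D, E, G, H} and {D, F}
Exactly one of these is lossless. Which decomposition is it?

Decomposition 3

Decomposition 1: common = {F}, closure = {F, G} → lossy.
Decomposition 2: common = {C, F, G}, closure = {C, E, F, G} → lossy.
Decomposition 3: common = {D}, closure = {D, F, G} → lossless.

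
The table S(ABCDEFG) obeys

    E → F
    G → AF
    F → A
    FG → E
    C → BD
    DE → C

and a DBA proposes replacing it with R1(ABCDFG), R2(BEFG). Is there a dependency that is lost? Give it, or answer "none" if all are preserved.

Check DE → C: no single fragment contains all of {CDE}, and the restricted closure of {DE} across the fragments never reaches {C}.
E → F is preserved.
G → AF is preserved.
F → A is preserved.
FG → E is preserved.
C → BD is preserved.

DE → C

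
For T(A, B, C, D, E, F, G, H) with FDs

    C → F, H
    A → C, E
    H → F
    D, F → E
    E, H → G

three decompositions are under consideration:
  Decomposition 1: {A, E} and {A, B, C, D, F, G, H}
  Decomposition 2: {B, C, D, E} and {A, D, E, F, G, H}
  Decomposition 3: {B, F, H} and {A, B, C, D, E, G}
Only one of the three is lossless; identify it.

Decomposition 1

Decomposition 1: common = {A}, closure = {A, C, E, F, G, H} → lossless.
Decomposition 2: common = {D, E}, closure = {D, E} → lossy.
Decomposition 3: common = {B}, closure = {B} → lossy.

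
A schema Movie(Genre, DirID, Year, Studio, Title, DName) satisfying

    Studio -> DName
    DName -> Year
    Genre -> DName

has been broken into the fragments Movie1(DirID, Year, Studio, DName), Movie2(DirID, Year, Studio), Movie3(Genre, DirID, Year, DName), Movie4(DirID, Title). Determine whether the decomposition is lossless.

No

Chase test. Columns are Genre, DirID, Year, Studio, Title, DName; row i has aⱼ where attribute j ∈ Moviei, else bᵢⱼ.
Initial tableau (one row per fragment):
  row 1: b11 a2 a3 a4 b15 a6
  row 2: b21 a2 a3 a4 b25 b26
  row 3: a1 a2 a3 b34 b35 a6
  row 4: b41 a2 b43 b44 a5 b46
Rows 1 and 2 agree on Studio; apply Studio→DName and equate their DName entries.
No row becomes fully distinguished — the join is lossy.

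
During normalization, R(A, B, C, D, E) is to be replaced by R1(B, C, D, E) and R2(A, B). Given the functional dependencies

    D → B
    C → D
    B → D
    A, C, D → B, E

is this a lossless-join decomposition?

Common attributes: R1 ∩ R2 = {B}.
Closure of {B}: B → D applies, adding D. So (B)⁺ = {B, D}.
The closure contains neither all of R1 = {B, C, D, E} nor all of R2 = {A, B}, so the common attributes are not a superkey of either fragment. The join is lossy.

No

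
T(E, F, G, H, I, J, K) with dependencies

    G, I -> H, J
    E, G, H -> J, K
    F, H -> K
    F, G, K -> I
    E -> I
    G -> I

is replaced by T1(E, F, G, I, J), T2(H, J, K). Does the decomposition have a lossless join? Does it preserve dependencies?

lossy and not dependency-preserving

Lossless test: (J)⁺ = {J}, which is a superkey of neither fragment — lossy.
Dependency preservation: the restricted closure of {G, I} across the fragments never reaches {H, J}, so G, I → H, J cannot be enforced without a join — not preserved.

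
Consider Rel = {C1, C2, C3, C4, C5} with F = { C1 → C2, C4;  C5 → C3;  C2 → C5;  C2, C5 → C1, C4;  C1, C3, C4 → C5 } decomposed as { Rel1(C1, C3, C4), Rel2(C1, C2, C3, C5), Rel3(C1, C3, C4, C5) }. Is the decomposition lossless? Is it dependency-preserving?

lossless and dependency-preserving

Lossless test (chase): Rows 1 and 2 agree on C1; apply C1→C2, C4 and equate their C2, C4 entries. Rows 1 and 3 agree on C1; apply C1→C2, C4 and equate their C2, C4 entries. Rows 1 and 2 agree on C2; apply C2→C5 and equate their C5 entries. Row 1 is now all distinguished symbols — the join is lossless.
Dependency preservation: C1 → C2, C4; C2, C5 → C1, C4 are not contained in any single fragment, but the restricted closure of each left-hand side across the fragments still reaches the right-hand side; the remaining FDs each lie inside some fragment. All dependencies are preserved.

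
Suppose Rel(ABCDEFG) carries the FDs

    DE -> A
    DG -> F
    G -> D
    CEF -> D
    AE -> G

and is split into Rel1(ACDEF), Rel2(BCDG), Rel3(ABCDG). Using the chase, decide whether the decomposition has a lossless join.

Chase test. Columns are ABCDEFG; row i has aⱼ where attribute j ∈ Reli, else bᵢⱼ.
Initial tableau (one row per fragment):
  row 1: a1 b12 a3 a4 a5 a6 b17
  row 2: b21 a2 a3 a4 b25 b26 a7
  row 3: a1 a2 a3 a4 b35 b36 a7
Rows 2 and 3 agree on DG; apply DG→F and equate their F entries.
No row becomes fully distinguished — the join is lossy.

No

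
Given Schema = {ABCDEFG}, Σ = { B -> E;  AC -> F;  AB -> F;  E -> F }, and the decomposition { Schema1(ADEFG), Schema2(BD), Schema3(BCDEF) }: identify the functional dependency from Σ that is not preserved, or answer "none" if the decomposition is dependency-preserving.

Check AC → F: no single fragment contains all of {ACF}, and the restricted closure of {AC} across the fragments never reaches {F}.
B → E is preserved.
AB → F is preserved.
E → F is preserved.

AC -> F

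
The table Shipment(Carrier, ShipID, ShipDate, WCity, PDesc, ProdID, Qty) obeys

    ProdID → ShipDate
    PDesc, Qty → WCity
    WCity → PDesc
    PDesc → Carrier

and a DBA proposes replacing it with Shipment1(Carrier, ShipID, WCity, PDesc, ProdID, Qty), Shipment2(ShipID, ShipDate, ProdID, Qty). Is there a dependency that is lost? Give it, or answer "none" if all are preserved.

none

ProdID → ShipDate lies within Shipment2.
PDesc, Qty → WCity lies within Shipment1.
WCity → PDesc lies within Shipment1.
PDesc → Carrier lies within Shipment1.
Every dependency is enforceable on the fragments, so the decomposition is dependency-preserving.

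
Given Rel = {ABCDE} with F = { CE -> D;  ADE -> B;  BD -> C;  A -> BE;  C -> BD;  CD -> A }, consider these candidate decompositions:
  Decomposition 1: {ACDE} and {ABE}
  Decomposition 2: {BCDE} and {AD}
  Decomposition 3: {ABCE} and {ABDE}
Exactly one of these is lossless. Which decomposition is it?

Decomposition 1: common = {AE}, closure = {ABE} → lossless.
Decomposition 2: common = {D}, closure = {D} → lossy.
Decomposition 3: common = {ABE}, closure = {ABE} → lossy.

Decomposition 1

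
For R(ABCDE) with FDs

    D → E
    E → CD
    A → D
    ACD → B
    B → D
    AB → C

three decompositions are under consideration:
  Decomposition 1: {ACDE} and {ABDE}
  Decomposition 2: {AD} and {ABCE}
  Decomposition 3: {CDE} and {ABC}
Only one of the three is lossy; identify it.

Decomposition 3

Decomposition 1: common = {ADE}, closure = {ABCDE} → lossless.
Decomposition 2: common = {A}, closure = {ABCDE} → lossless.
Decomposition 3: common = {C}, closure = {C} → lossy.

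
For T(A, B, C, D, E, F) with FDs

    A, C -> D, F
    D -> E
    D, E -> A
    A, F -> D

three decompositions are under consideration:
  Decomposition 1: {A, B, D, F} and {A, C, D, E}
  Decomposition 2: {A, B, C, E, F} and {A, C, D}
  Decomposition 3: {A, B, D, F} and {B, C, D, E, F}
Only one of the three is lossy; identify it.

Decomposition 1

Decomposition 1: common = {A, D}, closure = {A, D, E} → lossy.
Decomposition 2: common = {A, C}, closure = {A, C, D, E, F} → lossless.
Decomposition 3: common = {B, D, F}, closure = {A, B, D, E, F} → lossless.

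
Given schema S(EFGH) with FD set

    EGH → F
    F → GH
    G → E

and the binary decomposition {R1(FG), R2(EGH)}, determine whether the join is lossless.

Common attributes: R1 ∩ R2 = {G}.
Closure of {G}: G → E applies, adding E. So (G)⁺ = {EG}.
The closure contains neither all of R1 = {FG} nor all of R2 = {EGH}, so the common attributes are not a superkey of either fragment. The join is lossy.

No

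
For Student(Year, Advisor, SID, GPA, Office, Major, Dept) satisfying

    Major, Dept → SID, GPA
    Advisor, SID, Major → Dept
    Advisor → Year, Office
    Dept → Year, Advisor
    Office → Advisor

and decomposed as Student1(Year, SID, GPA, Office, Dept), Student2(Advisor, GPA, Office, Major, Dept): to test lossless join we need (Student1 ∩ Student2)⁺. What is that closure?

Year, Advisor, GPA, Office, Dept

Student1 ∩ Student2 = {GPA, Office, Dept}.
Dept → Year, Advisor applies, adding Year, Advisor
Closure: {Year, Advisor, GPA, Office, Dept}.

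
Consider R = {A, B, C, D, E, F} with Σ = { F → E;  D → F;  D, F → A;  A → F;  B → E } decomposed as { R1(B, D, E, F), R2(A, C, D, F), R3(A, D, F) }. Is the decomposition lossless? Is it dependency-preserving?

Lossless test (chase): Rows 1 and 2 agree on F; apply F→E and equate their E entries. Rows 1 and 3 agree on F; apply F→E and equate their E entries. Rows 1 and 2 agree on D, F; apply D, F→A and equate their A entries. No row becomes fully distinguished — the join is lossy.
Dependency preservation: every FD's attributes lie within a single fragment, so each can be enforced locally — preserved.

lossy but dependency-preserving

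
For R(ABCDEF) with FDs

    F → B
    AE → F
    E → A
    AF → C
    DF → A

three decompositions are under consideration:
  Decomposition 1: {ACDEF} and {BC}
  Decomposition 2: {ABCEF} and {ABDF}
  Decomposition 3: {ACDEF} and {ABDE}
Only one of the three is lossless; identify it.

Decomposition 1: common = {C}, closure = {C} → lossy.
Decomposition 2: common = {ABF}, closure = {ABCF} → lossy.
Decomposition 3: common = {ADE}, closure = {ABCDEF} → lossless.

Decomposition 3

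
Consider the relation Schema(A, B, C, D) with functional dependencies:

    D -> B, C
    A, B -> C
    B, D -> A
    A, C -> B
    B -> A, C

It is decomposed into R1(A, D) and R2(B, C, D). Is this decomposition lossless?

Yes

Common attributes: R1 ∩ R2 = {D}.
Closure of {D}: D → B, C applies, adding B, C; B, D → A applies, adding A. So (D)⁺ = {A, B, C, D}.
This closure contains every attribute of R1, so R1 ∩ R2 → R1. The join is lossless.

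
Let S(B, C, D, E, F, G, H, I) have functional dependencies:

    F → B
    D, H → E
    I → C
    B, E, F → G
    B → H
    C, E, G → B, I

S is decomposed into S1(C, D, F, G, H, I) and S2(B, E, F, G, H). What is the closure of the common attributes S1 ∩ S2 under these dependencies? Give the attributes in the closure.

S1 ∩ S2 = {F, G, H}.
F → B applies, adding B
Closure: {B, F, G, H}.

B, F, G, H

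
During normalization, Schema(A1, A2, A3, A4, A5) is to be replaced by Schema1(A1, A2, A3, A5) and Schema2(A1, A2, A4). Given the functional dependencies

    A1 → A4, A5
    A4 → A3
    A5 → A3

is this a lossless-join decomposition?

Common attributes: Schema1 ∩ Schema2 = {A1, A2}.
Closure of {A1, A2}: A1 → A4, A5 applies, adding A4, A5; A4 → A3 applies, adding A3. So (A1, A2)⁺ = {A1, A2, A3, A4, A5}.
This closure contains every attribute of Schema1, so Schema1 ∩ Schema2 → Schema1. The join is lossless.

Yes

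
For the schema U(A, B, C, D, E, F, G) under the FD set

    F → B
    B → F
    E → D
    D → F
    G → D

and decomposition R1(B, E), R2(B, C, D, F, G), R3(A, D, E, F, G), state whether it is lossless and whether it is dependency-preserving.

lossy but dependency-preserving

Lossless test (chase): Rows 2 and 3 agree on F; apply F→B and equate their B entries. Rows 1 and 2 agree on B; apply B→F and equate their F entries. Rows 1 and 3 agree on E; apply E→D and equate their D entries. No row becomes fully distinguished — the join is lossy.
Dependency preservation: every FD's attributes lie within a single fragment, so each can be enforced locally — preserved.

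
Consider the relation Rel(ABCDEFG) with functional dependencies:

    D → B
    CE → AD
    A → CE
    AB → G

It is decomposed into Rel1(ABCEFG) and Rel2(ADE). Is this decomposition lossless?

Common attributes: Rel1 ∩ Rel2 = {AE}.
Closure of {AE}: A → CE applies, adding C; CE → AD applies, adding D; D → B applies, adding B; AB → G applies, adding G. So (AE)⁺ = {ABCDEG}.
This closure contains every attribute of Rel2, so Rel1 ∩ Rel2 → Rel2. The join is lossless.

Yes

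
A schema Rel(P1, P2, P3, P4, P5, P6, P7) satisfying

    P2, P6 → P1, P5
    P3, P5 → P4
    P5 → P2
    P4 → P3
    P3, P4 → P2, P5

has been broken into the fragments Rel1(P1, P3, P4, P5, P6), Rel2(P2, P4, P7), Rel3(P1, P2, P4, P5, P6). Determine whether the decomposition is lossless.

Chase test. Columns are P1, P2, P3, P4, P5, P6, P7; row i has aⱼ where attribute j ∈ Reli, else bᵢⱼ.
Initial tableau (one row per fragment):
  row 1: a1 b12 a3 a4 a5 a6 b17
  row 2: b21 a2 b23 a4 b25 b26 a7
  row 3: a1 a2 b33 a4 a5 a6 b37
Rows 1 and 3 agree on P5; apply P5→P2 and equate their P2 entries.
Rows 1 and 2 agree on P4; apply P4→P3 and equate their P3 entries.
Rows 1 and 3 agree on P4; apply P4→P3 and equate their P3 entries.
Rows 1 and 2 agree on P3, P4; apply P3, P4→P2, P5 and equate their P2, P5 entries.
No row becomes fully distinguished — the join is lossy.

No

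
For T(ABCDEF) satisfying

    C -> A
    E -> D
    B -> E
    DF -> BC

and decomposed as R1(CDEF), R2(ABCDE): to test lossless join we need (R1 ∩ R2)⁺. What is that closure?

ACDE

R1 ∩ R2 = {CDE}.
C → A applies, adding A
Closure: {ACDE}.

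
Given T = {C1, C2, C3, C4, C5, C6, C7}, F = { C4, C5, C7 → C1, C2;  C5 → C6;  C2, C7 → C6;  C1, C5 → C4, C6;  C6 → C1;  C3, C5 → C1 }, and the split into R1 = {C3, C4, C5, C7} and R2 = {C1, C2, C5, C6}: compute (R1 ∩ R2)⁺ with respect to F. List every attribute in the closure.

R1 ∩ R2 = {C5}.
C5 → C6 applies, adding C6
C6 → C1 applies, adding C1
C1, C5 → C4, C6 applies, adding C4
Closure: {C1, C4, C5, C6}.

C1, C4, C5, C6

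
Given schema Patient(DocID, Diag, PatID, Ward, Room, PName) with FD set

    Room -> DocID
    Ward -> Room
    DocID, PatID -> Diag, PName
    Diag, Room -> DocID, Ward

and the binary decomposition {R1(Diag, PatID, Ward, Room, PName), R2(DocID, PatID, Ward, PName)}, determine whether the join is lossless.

Yes

Common attributes: R1 ∩ R2 = {PatID, Ward, PName}.
Closure of {PatID, Ward, PName}: Ward → Room applies, adding Room; Room → DocID applies, adding DocID; DocID, PatID → Diag, PName applies, adding Diag. So (PatID, Ward, PName)⁺ = {DocID, Diag, PatID, Ward, Room, PName}.
This closure contains every attribute of R1, so R1 ∩ R2 → R1. The join is lossless.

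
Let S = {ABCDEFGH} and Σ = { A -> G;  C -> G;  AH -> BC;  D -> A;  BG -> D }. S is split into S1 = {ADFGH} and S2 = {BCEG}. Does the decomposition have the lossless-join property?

Common attributes: S1 ∩ S2 = {G}.
No dependency enlarges {G}, so (G)⁺ = {G}.
The closure contains neither all of S1 = {ADFGH} nor all of S2 = {BCEG}, so the common attributes are not a superkey of either fragment. The join is lossy.

No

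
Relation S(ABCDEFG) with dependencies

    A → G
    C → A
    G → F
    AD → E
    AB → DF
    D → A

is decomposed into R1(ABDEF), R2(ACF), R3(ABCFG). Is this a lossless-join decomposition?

Chase test. Columns are ABCDEFG; row i has aⱼ where attribute j ∈ Ri, else bᵢⱼ.
Initial tableau (one row per fragment):
  row 1: a1 a2 b13 a4 a5 a6 b17
  row 2: a1 b22 a3 b24 b25 a6 b27
  row 3: a1 a2 a3 b34 b35 a6 a7
Rows 1 and 2 agree on A; apply A→G and equate their G entries.
Rows 1 and 3 agree on A; apply A→G and equate their G entries.
Rows 1 and 3 agree on AB; apply AB→DF and equate their DF entries.
Rows 1 and 3 agree on AD; apply AD→E and equate their E entries.
Row 3 is now all distinguished symbols — the join is lossless.

Yes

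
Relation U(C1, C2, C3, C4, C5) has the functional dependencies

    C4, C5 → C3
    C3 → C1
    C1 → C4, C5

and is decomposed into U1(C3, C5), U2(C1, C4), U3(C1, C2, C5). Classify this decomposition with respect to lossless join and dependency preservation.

lossy and not dependency-preserving

Lossless test (chase): Rows 2 and 3 agree on C1; apply C1→C4, C5 and equate their C4, C5 entries. Rows 2 and 3 agree on C4, C5; apply C4, C5→C3 and equate their C3 entries. No row becomes fully distinguished — the join is lossy.
Dependency preservation: the restricted closure of {C4, C5} across the fragments never reaches {C3}, so C4, C5 → C3 cannot be enforced without a join — not preserved.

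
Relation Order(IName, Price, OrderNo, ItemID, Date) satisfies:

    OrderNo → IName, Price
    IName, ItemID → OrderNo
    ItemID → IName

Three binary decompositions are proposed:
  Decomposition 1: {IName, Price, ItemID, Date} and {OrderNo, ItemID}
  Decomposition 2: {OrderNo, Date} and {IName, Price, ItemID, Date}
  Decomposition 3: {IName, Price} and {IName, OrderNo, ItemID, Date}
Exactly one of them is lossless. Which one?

Decomposition 1

Decomposition 1: common = {ItemID}, closure = {IName, Price, OrderNo, ItemID} → lossless.
Decomposition 2: common = {Date}, closure = {Date} → lossy.
Decomposition 3: common = {IName}, closure = {IName} → lossy.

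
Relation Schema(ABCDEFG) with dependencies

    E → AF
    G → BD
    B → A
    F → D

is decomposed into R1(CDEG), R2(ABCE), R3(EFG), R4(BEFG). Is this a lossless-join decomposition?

Yes

Chase test. Columns are ABCDEFG; row i has aⱼ where attribute j ∈ Ri, else bᵢⱼ.
Initial tableau (one row per fragment):
  row 1: b11 b12 a3 a4 a5 b16 a7
  row 2: a1 a2 a3 b24 a5 b26 b27
  row 3: b31 b32 b33 b34 a5 a6 a7
  row 4: b41 a2 b43 b44 a5 a6 a7
Rows 1 and 2 agree on E; apply E→AF and equate their AF entries.
Rows 1 and 3 agree on E; apply E→AF and equate their AF entries.
Rows 1 and 4 agree on E; apply E→AF and equate their AF entries.
Rows 1 and 3 agree on G; apply G→BD and equate their BD entries.
Rows 1 and 4 agree on G; apply G→BD and equate their BD entries.
Rows 1 and 2 agree on F; apply F→D and equate their D entries.
Row 1 is now all distinguished symbols — the join is lossless.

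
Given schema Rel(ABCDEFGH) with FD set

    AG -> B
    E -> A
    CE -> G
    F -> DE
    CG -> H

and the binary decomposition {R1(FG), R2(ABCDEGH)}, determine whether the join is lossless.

Common attributes: R1 ∩ R2 = {G}.
No dependency enlarges {G}, so (G)⁺ = {G}.
The closure contains neither all of R1 = {FG} nor all of R2 = {ABCDEGH}, so the common attributes are not a superkey of either fragment. The join is lossy.

No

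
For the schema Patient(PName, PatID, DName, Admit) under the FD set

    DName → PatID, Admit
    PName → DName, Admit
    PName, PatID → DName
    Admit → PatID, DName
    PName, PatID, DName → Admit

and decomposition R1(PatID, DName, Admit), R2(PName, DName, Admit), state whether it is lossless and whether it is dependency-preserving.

Lossless test: (DName, Admit)⁺ = {PatID, DName, Admit}, which contains all of one fragment — lossless.
Dependency preservation: PName, PatID → DName; PName, PatID, DName → Admit are not contained in any single fragment, but the restricted closure of each left-hand side across the fragments still reaches the right-hand side; the remaining FDs each lie inside some fragment. All dependencies are preserved.

lossless and dependency-preserving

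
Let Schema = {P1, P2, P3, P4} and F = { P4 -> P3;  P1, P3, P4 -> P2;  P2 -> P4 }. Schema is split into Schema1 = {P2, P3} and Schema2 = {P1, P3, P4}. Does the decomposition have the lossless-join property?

Common attributes: Schema1 ∩ Schema2 = {P3}.
No dependency enlarges {P3}, so (P3)⁺ = {P3}.
The closure contains neither all of Schema1 = {P2, P3} nor all of Schema2 = {P1, P3, P4}, so the common attributes are not a superkey of either fragment. The join is lossy.

No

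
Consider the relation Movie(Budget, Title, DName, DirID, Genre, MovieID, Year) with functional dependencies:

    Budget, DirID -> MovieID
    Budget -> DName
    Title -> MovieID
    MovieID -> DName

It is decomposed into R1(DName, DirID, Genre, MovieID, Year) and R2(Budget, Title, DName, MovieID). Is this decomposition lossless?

Common attributes: R1 ∩ R2 = {DName, MovieID}.
No dependency enlarges {DName, MovieID}, so (DName, MovieID)⁺ = {DName, MovieID}.
The closure contains neither all of R1 = {DName, DirID, Genre, MovieID, Year} nor all of R2 = {Budget, Title, DName, MovieID}, so the common attributes are not a superkey of either fragment. The join is lossy.

No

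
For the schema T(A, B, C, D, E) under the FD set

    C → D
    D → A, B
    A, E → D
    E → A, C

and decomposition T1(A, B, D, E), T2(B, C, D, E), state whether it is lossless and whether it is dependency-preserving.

Lossless test: (B, D, E)⁺ = {A, B, C, D, E}, which contains all of one fragment — lossless.
Dependency preservation: E → A, C is not contained in any single fragment, but the restricted closure of its left-hand side across the fragments still reaches the right-hand side; the remaining FDs each lie inside some fragment. All dependencies are preserved.

lossless and dependency-preserving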